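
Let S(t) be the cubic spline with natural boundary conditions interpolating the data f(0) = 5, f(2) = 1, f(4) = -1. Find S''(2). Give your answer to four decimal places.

0.7500

Write M_i for S''(x_i). With h_i = 2, 2 and divided differences Δ_i = -2, -1, the continuity of S' gives the tridiagonal system
  2·M_0 + 8·M_1 + 2·M_2 = 6(Δ_1 - Δ_0) = 6
Natural end conditions: M_0 = M_2 = 0.
Solving the tridiagonal system: M_0 = 0, M_1 = 3/4, M_2 = 0.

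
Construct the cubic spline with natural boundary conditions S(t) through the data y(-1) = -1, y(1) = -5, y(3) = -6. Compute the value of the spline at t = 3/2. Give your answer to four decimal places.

Put m_i = S'' at the i-th knot. Here h = (2, 2) and Δ = (-2, -1/2), so the interior equations h_(i-1)·m_(i-1) + 2(h_(i-1)+h_i)·m_i + h_i·m_(i+1) = 6(Δ_i − Δ_(i-1)) read
  2·m_0 + 8·m_1 + 2·m_2 = 6(Δ_1 - Δ_0) = 9
Natural end conditions: m_0 = m_2 = 0.
Solving the tridiagonal system: m_0 = 0, m_1 = 9/8, m_2 = 0.
On [1, 3], S(t) = -5 - 5/4·(t - 1) + 9/16·(t - 1)² - 3/32·(t - 1)³.
With (t - 1) = 1/2: S(3/2) = -1407/256.

-5.4961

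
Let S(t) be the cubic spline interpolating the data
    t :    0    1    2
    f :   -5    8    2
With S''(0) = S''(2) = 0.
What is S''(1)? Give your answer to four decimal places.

Write m_i for S''(x_i). With h_i = 1, 1 and divided differences Δ_i = 13, -6, the continuity of S' gives the tridiagonal system
  1·m_0 + 4·m_1 + 1·m_2 = 6(Δ_1 - Δ_0) = -114
Natural end conditions: m_0 = m_2 = 0.
Hence m_0 = 0, m_1 = -57/2, m_2 = 0.

-28.5000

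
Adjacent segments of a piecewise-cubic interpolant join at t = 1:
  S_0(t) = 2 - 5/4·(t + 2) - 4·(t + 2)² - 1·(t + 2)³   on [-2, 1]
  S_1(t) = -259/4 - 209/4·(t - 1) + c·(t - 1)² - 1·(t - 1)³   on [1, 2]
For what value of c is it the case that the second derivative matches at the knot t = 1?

-13

S_0''(t) = -8 - 6·(t + 2), so S_0''(1) = -26. On the right, S_1''(1) = 2c, so c = -13.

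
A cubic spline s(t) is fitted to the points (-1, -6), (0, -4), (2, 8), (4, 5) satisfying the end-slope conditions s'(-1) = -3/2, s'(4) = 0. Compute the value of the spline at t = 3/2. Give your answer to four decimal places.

With M_i denoting the second derivative at x_i, h_i = 1, 2, 2, and Δ_i = (y_(i+1) − y_i)/h_i = 2, 6, -3/2:
  1·M_0 + 6·M_1 + 2·M_2 = 6(Δ_1 - Δ_0) = 24
  2·M_1 + 8·M_2 + 2·M_3 = 6(Δ_2 - Δ_1) = -45
Clamped end conditions give two more equations: 2h_0·M_0 + h_0·M_1 = 6(Δ_0 - s'(-1)) = 21 and h_2·M_2 + 2h_2·M_3 = 6(s'(4) - Δ_2) = 9.
Hence M_0 = 177/23, M_1 = 129/23, M_2 = -399/46, M_3 = 303/46.
On [0, 2], s(t) = -4 + 237/46·t + 129/46·t² - 219/184·t³.
With t = 3/2: s(3/2) = 8863/1472.

6.0211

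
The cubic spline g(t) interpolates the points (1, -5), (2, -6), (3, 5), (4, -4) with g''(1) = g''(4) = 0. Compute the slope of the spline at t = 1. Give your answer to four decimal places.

Put σ_i = g'' at the i-th knot. Here h = (1, 1, 1) and Δ = (-1, 11, -9), so the interior equations h_(i-1)·σ_(i-1) + 2(h_(i-1)+h_i)·σ_i + h_i·σ_(i+1) = 6(Δ_i − Δ_(i-1)) read
  1·σ_0 + 4·σ_1 + 1·σ_2 = 6(Δ_1 - Δ_0) = 72
  1·σ_1 + 4·σ_2 + 1·σ_3 = 6(Δ_2 - Δ_1) = -120
Natural end conditions: σ_0 = σ_3 = 0.
Solving: σ_0 = 0, σ_1 = 136/5, σ_2 = -184/5, σ_3 = 0.
On [1, 2], g'(t) = b_0 + 2c_0·(t - 1) + 3d_0·(t - 1)² with b_0 = Δ_0 - h_0(2σ_0 + σ_1)/6 = -83/15, c_0 = σ_0/2 = 0, d_0 = (σ_1 - σ_0)/(6h_0) = 68/15. So g'(1) = -83/15.

-5.5333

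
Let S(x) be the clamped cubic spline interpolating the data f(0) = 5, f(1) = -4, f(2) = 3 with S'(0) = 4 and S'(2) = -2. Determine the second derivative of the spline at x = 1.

Let σ_i = S''(x_i). Step sizes h_i = 1, 1; slopes of the chords Δ_i = (y_(i+1) - y_i)/h_i = -9, 7.
  1·σ_0 + 4·σ_1 + 1·σ_2 = 6(Δ_1 - Δ_0) = 96
Clamped end conditions give two more equations: 2h_0·σ_0 + h_0·σ_1 = 6(Δ_0 - S'(0)) = -78 and h_1·σ_1 + 2h_1·σ_2 = 6(S'(2) - Δ_1) = -54.
Forward elimination and back-substitution give σ_0 = -66, σ_1 = 54, σ_2 = -54.

54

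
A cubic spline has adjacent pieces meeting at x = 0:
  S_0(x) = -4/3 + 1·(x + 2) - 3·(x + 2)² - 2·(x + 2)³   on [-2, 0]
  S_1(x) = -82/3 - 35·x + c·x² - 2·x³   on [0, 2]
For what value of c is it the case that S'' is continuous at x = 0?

-15

S_0''(x) = -6 - 12·(x + 2), so S_0''(0) = -30. On the right, S_1''(0) = 2c, so c = -15.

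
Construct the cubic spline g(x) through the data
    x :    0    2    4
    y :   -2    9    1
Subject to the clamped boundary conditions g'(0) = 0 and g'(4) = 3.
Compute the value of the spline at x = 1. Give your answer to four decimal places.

With σ_i denoting the second derivative at x_i, h_i = 2, 2, and Δ_i = (y_(i+1) − y_i)/h_i = 11/2, -4:
  2·σ_0 + 8·σ_1 + 2·σ_2 = 6(Δ_1 - Δ_0) = -57
Clamped end conditions give two more equations: 2h_0·σ_0 + h_0·σ_1 = 6(Δ_0 - g'(0)) = 33 and h_1·σ_1 + 2h_1·σ_2 = 6(g'(4) - Δ_1) = 42.
Solving: σ_0 = 129/8, σ_1 = -63/4, σ_2 = 147/8.
On [0, 2], g(x) = -2 + 0·x + 129/16·x² - 85/32·x³.
With x = 1: g(1) = 109/32.

3.4063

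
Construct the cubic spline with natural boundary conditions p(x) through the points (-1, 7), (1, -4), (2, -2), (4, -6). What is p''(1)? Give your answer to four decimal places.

8.4000

Let σ_i = p''(x_i). Step sizes h_i = 2, 1, 2; slopes of the chords Δ_i = (y_(i+1) - y_i)/h_i = -11/2, 2, -2.
  2·σ_0 + 6·σ_1 + 1·σ_2 = 6(Δ_1 - Δ_0) = 45
  1·σ_1 + 6·σ_2 + 2·σ_3 = 6(Δ_2 - Δ_1) = -24
Natural end conditions: σ_0 = σ_3 = 0.
Solving: σ_0 = 0, σ_1 = 42/5, σ_2 = -27/5, σ_3 = 0.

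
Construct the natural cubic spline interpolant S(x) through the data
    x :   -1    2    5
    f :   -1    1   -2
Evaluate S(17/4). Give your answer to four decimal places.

-0.9570

Let σ_i = S''(x_i). Step sizes h_i = 3, 3; slopes of the chords Δ_i = (y_(i+1) - y_i)/h_i = 2/3, -1.
  3·σ_0 + 12·σ_1 + 3·σ_2 = 6(Δ_1 - Δ_0) = -10
Natural end conditions: σ_0 = σ_2 = 0.
Hence σ_0 = 0, σ_1 = -5/6, σ_2 = 0.
On [2, 5], S(x) = 1 - 1/6·(x - 2) - 5/12·(x - 2)² + 5/108·(x - 2)³.
With (x - 2) = 9/4: S(17/4) = -245/256.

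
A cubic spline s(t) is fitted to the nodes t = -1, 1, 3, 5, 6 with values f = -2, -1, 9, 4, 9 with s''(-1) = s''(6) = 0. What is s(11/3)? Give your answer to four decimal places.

With M_i denoting the second derivative at x_i, h_i = 2, 2, 2, 1, and Δ_i = (y_(i+1) − y_i)/h_i = 1/2, 5, -5/2, 5:
  2·M_0 + 8·M_1 + 2·M_2 = 6(Δ_1 - Δ_0) = 27
  2·M_1 + 8·M_2 + 2·M_3 = 6(Δ_2 - Δ_1) = -45
  2·M_2 + 6·M_3 + 1·M_4 = 6(Δ_3 - Δ_2) = 45
Natural end conditions: M_0 = M_4 = 0.
Solving: M_0 = 0, M_1 = 477/82, M_2 = -801/82, M_3 = 441/41, M_4 = 0.
On [3, 5], s(t) = 9 + 35/82·(t - 3) - 801/164·(t - 3)² + 561/328·(t - 3)³.
With (t - 3) = 2/3: s(11/3) = 2812/369.

7.6206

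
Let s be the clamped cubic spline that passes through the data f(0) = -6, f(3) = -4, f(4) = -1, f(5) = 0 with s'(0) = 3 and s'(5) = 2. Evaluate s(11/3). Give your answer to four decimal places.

-1.8646

Let M_i = s''(x_i). Step sizes h_i = 3, 1, 1; slopes of the chords Δ_i = (y_(i+1) - y_i)/h_i = 2/3, 3, 1.
  3·M_0 + 8·M_1 + 1·M_2 = 6(Δ_1 - Δ_0) = 14
  1·M_1 + 4·M_2 + 1·M_3 = 6(Δ_2 - Δ_1) = -12
Clamped end conditions give two more equations: 2h_0·M_0 + h_0·M_1 = 6(Δ_0 - s'(0)) = -14 and h_2·M_2 + 2h_2·M_3 = 6(s'(5) - Δ_2) = 6.
Forward elimination and back-substitution give M_0 = -380/87, M_1 = 118/29, M_2 = -158/29, M_3 = 166/29.
On [3, 4], s(x) = -4 + 74/29·(x - 3) + 59/29·(x - 3)² - 46/29·(x - 3)³.
With (x - 3) = 2/3: s(11/3) = -1460/783.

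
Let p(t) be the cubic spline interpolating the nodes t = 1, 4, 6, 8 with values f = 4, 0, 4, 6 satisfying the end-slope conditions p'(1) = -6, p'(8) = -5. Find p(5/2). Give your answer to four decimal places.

-0.7162

Write M_i for p''(x_i). With h_i = 3, 2, 2 and divided differences Δ_i = -4/3, 2, 1, the continuity of p' gives the tridiagonal system
  3·M_0 + 10·M_1 + 2·M_2 = 6(Δ_1 - Δ_0) = 20
  2·M_1 + 8·M_2 + 2·M_3 = 6(Δ_2 - Δ_1) = -6
Clamped end conditions give two more equations: 2h_0·M_0 + h_0·M_1 = 6(Δ_0 - p'(1)) = 28 and h_2·M_2 + 2h_2·M_3 = 6(p'(8) - Δ_2) = -36.
Solving: M_0 = 500/111, M_1 = 12/37, M_2 = 60/37, M_3 = -363/37.
On [1, 4], p(t) = 4 - 6·(t - 1) + 250/111·(t - 1)² - 232/999·(t - 1)³.
With (t - 1) = 3/2: p(5/2) = -53/74.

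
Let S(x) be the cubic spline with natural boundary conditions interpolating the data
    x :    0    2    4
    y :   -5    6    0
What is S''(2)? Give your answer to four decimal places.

Put σ_i = S'' at the i-th knot. Here h = (2, 2) and Δ = (11/2, -3), so the interior equations h_(i-1)·σ_(i-1) + 2(h_(i-1)+h_i)·σ_i + h_i·σ_(i+1) = 6(Δ_i − Δ_(i-1)) read
  2·σ_0 + 8·σ_1 + 2·σ_2 = 6(Δ_1 - Δ_0) = -51
Natural end conditions: σ_0 = σ_2 = 0.
Forward elimination and back-substitution give σ_0 = 0, σ_1 = -51/8, σ_2 = 0.

-6.3750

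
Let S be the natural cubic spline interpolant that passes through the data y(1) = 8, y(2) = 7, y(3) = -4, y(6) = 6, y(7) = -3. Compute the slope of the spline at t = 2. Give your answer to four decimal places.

Put m_i = S'' at the i-th knot. Here h = (1, 1, 3, 1) and Δ = (-1, -11, 10/3, -9), so the interior equations h_(i-1)·m_(i-1) + 2(h_(i-1)+h_i)·m_i + h_i·m_(i+1) = 6(Δ_i − Δ_(i-1)) read
  1·m_0 + 4·m_1 + 1·m_2 = 6(Δ_1 - Δ_0) = -60
  1·m_1 + 8·m_2 + 3·m_3 = 6(Δ_2 - Δ_1) = 86
  3·m_2 + 8·m_3 + 1·m_4 = 6(Δ_3 - Δ_2) = -74
Natural end conditions: m_0 = m_4 = 0.
Solving the tridiagonal system: m_0 = 0, m_1 = -2105/106, m_2 = 1030/53, m_3 = -1753/106, m_4 = 0.
On [2, 3], S'(t) = b_1 + 2c_1·(t - 2) + 3d_1·(t - 2)² with b_1 = Δ_1 - h_1(2m_1 + m_2)/6 = -2423/318, c_1 = m_1/2 = -2105/212, d_1 = (m_2 - m_1)/(6h_1) = 4165/636. So S'(2) = -2423/318.

-7.6195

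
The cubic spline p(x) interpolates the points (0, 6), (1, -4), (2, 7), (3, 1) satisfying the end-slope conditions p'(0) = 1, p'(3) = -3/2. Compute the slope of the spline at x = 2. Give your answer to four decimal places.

Put σ_i = p'' at the i-th knot. Here h = (1, 1, 1) and Δ = (-10, 11, -6), so the interior equations h_(i-1)·σ_(i-1) + 2(h_(i-1)+h_i)·σ_i + h_i·σ_(i+1) = 6(Δ_i − Δ_(i-1)) read
  1·σ_0 + 4·σ_1 + 1·σ_2 = 6(Δ_1 - Δ_0) = 126
  1·σ_1 + 4·σ_2 + 1·σ_3 = 6(Δ_2 - Δ_1) = -102
Clamped end conditions give two more equations: 2h_0·σ_0 + h_0·σ_1 = 6(Δ_0 - p'(0)) = -66 and h_2·σ_2 + 2h_2·σ_3 = 6(p'(3) - Δ_2) = 27.
Hence σ_0 = -943/15, σ_1 = 896/15, σ_2 = -751/15, σ_3 = 578/15.
On [2, 3], p'(x) = b_2 + 2c_2·(x - 2) + 3d_2·(x - 2)² with b_2 = Δ_2 - h_2(2σ_2 + σ_3)/6 = 64/15, c_2 = σ_2/2 = -751/30, d_2 = (σ_3 - σ_2)/(6h_2) = 443/30. So p'(2) = 64/15.

4.2667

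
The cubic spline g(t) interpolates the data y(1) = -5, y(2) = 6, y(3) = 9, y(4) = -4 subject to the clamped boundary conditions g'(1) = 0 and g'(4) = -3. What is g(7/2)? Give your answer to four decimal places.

1.6250

Let σ_i = g''(x_i). Step sizes h_i = 1, 1, 1; slopes of the chords Δ_i = (y_(i+1) - y_i)/h_i = 11, 3, -13.
  1·σ_0 + 4·σ_1 + 1·σ_2 = 6(Δ_1 - Δ_0) = -48
  1·σ_1 + 4·σ_2 + 1·σ_3 = 6(Δ_2 - Δ_1) = -96
Clamped end conditions give two more equations: 2h_0·σ_0 + h_0·σ_1 = 6(Δ_0 - g'(1)) = 66 and h_2·σ_2 + 2h_2·σ_3 = 6(g'(4) - Δ_2) = 60.
Solving the tridiagonal system: σ_0 = 40, σ_1 = -14, σ_2 = -32, σ_3 = 46.
On [3, 4], g(t) = 9 - 10·(t - 3) - 16·(t - 3)² + 13·(t - 3)³.
With (t - 3) = 1/2: g(7/2) = 13/8.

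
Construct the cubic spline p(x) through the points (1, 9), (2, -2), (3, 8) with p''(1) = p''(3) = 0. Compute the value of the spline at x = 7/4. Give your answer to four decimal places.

-0.9727

With m_i denoting the second derivative at x_i, h_i = 1, 1, and Δ_i = (y_(i+1) − y_i)/h_i = -11, 10:
  1·m_0 + 4·m_1 + 1·m_2 = 6(Δ_1 - Δ_0) = 126
Natural end conditions: m_0 = m_2 = 0.
Forward elimination and back-substitution give m_0 = 0, m_1 = 63/2, m_2 = 0.
On [1, 2], p(x) = 9 - 65/4·(x - 1) + 0·(x - 1)² + 21/4·(x - 1)³.
With (x - 1) = 3/4: p(7/4) = -249/256.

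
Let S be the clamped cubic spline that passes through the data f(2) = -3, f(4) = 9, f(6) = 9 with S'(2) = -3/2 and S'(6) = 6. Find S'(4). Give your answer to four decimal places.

Let M_i = S''(x_i). Step sizes h_i = 2, 2; slopes of the chords Δ_i = (y_(i+1) - y_i)/h_i = 6, 0.
  2·M_0 + 8·M_1 + 2·M_2 = 6(Δ_1 - Δ_0) = -36
Clamped end conditions give two more equations: 2h_0·M_0 + h_0·M_1 = 6(Δ_0 - S'(2)) = 45 and h_1·M_1 + 2h_1·M_2 = 6(S'(6) - Δ_1) = 36.
Solving the tridiagonal system: M_0 = 141/8, M_1 = -51/4, M_2 = 123/8.
On [4, 6], S'(x) = b_1 + 2c_1·(x - 4) + 3d_1·(x - 4)² with b_1 = Δ_1 - h_1(2M_1 + M_2)/6 = 27/8, c_1 = M_1/2 = -51/8, d_1 = (M_2 - M_1)/(6h_1) = 75/32. So S'(4) = 27/8.

3.3750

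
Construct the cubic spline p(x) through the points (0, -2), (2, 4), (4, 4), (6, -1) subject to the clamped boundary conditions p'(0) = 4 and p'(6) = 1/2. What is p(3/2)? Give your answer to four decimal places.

2.9125

Write M_i for p''(x_i). With h_i = 2, 2, 2 and divided differences Δ_i = 3, 0, -5/2, the continuity of p' gives the tridiagonal system
  2·M_0 + 8·M_1 + 2·M_2 = 6(Δ_1 - Δ_0) = -18
  2·M_1 + 8·M_2 + 2·M_3 = 6(Δ_2 - Δ_1) = -15
Clamped end conditions give two more equations: 2h_0·M_0 + h_0·M_1 = 6(Δ_0 - p'(0)) = -6 and h_2·M_2 + 2h_2·M_3 = 6(p'(6) - Δ_2) = 18.
Hence M_0 = -13/15, M_1 = -19/15, M_2 = -46/15, M_3 = 181/30.
On [0, 2], p(x) = -2 + 4·x - 13/30·x² - 1/30·x³.
With x = 3/2: p(3/2) = 233/80.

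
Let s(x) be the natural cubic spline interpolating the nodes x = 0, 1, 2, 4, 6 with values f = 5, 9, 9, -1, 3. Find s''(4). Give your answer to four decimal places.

With M_i denoting the second derivative at x_i, h_i = 1, 1, 2, 2, and Δ_i = (y_(i+1) − y_i)/h_i = 4, 0, -5, 2:
  1·M_0 + 4·M_1 + 1·M_2 = 6(Δ_1 - Δ_0) = -24
  1·M_1 + 6·M_2 + 2·M_3 = 6(Δ_2 - Δ_1) = -30
  2·M_2 + 8·M_3 + 2·M_4 = 6(Δ_3 - Δ_2) = 42
Natural end conditions: M_0 = M_4 = 0.
Solving the tridiagonal system: M_0 = 0, M_1 = -61/14, M_2 = -46/7, M_3 = 193/28, M_4 = 0.

6.8929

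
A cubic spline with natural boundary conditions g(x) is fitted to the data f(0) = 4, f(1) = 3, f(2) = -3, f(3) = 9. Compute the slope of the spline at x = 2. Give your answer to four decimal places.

1.7333

Put σ_i = g'' at the i-th knot. Here h = (1, 1, 1) and Δ = (-1, -6, 12), so the interior equations h_(i-1)·σ_(i-1) + 2(h_(i-1)+h_i)·σ_i + h_i·σ_(i+1) = 6(Δ_i − Δ_(i-1)) read
  1·σ_0 + 4·σ_1 + 1·σ_2 = 6(Δ_1 - Δ_0) = -30
  1·σ_1 + 4·σ_2 + 1·σ_3 = 6(Δ_2 - Δ_1) = 108
Natural end conditions: σ_0 = σ_3 = 0.
Forward elimination and back-substitution give σ_0 = 0, σ_1 = -76/5, σ_2 = 154/5, σ_3 = 0.
On [2, 3], g'(x) = b_2 + 2c_2·(x - 2) + 3d_2·(x - 2)² with b_2 = Δ_2 - h_2(2σ_2 + σ_3)/6 = 26/15, c_2 = σ_2/2 = 77/5, d_2 = (σ_3 - σ_2)/(6h_2) = -77/15. So g'(2) = 26/15.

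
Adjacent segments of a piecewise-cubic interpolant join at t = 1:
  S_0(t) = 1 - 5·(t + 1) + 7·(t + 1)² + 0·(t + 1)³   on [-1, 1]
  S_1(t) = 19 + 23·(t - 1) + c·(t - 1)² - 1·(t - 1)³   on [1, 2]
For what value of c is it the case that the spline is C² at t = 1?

S_0''(t) = 14 + 0·(t + 1), so S_0''(1) = 14. On the right, S_1''(1) = 2c, so c = 7.

7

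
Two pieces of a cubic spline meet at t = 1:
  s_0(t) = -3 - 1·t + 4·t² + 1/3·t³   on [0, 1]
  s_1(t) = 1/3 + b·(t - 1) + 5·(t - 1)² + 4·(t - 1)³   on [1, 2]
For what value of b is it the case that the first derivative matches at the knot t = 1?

8

s_0'(t) = -1 + 8·t + 1·t², so s_0'(1) = 8. On the right, s_1'(1) = b, so b = 8.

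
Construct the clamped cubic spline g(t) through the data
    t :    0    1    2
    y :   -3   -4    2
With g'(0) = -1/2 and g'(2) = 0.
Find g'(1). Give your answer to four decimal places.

Write m_i for g''(x_i). With h_i = 1, 1 and divided differences Δ_i = -1, 6, the continuity of g' gives the tridiagonal system
  1·m_0 + 4·m_1 + 1·m_2 = 6(Δ_1 - Δ_0) = 42
Clamped end conditions give two more equations: 2h_0·m_0 + h_0·m_1 = 6(Δ_0 - g'(0)) = -3 and h_1·m_1 + 2h_1·m_2 = 6(g'(2) - Δ_1) = -36.
Hence m_0 = -47/4, m_1 = 41/2, m_2 = -113/4.
On [1, 2], g'(t) = b_1 + 2c_1·(t - 1) + 3d_1·(t - 1)² with b_1 = Δ_1 - h_1(2m_1 + m_2)/6 = 31/8, c_1 = m_1/2 = 41/4, d_1 = (m_2 - m_1)/(6h_1) = -65/8. So g'(1) = 31/8.

3.8750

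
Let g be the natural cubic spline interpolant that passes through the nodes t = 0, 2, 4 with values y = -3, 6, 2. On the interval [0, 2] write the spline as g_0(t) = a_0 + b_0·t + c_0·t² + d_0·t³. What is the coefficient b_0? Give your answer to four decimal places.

6.1250

Put σ_i = g'' at the i-th knot. Here h = (2, 2) and Δ = (9/2, -2), so the interior equations h_(i-1)·σ_(i-1) + 2(h_(i-1)+h_i)·σ_i + h_i·σ_(i+1) = 6(Δ_i − Δ_(i-1)) read
  2·σ_0 + 8·σ_1 + 2·σ_2 = 6(Δ_1 - Δ_0) = -39
Natural end conditions: σ_0 = σ_2 = 0.
Hence σ_0 = 0, σ_1 = -39/8, σ_2 = 0.
On [0, 2], with g_0(t) = a_0 + b_0·t + c_0·t² + d_0·t³: c_0 = σ_0/2 = 0, d_0 = (σ_1 - σ_0)/(6h_0) = -13/32, b_0 = Δ_0 - h_0(2σ_0 + σ_1)/6 = 49/8.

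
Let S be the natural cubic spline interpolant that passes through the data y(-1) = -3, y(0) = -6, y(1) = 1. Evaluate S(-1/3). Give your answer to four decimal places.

Write σ_i for S''(x_i). With h_i = 1, 1 and divided differences Δ_i = -3, 7, the continuity of S' gives the tridiagonal system
  1·σ_0 + 4·σ_1 + 1·σ_2 = 6(Δ_1 - Δ_0) = 60
Natural end conditions: σ_0 = σ_2 = 0.
Solving the tridiagonal system: σ_0 = 0, σ_1 = 15, σ_2 = 0.
On [-1, 0], S(x) = -3 - 11/2·(x + 1) + 0·(x + 1)² + 5/2·(x + 1)³.
With (x + 1) = 2/3: S(-1/3) = -160/27.

-5.9259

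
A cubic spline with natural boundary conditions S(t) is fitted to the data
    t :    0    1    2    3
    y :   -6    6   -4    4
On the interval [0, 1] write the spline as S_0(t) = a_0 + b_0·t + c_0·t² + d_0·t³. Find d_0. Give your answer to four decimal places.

Put M_i = S'' at the i-th knot. Here h = (1, 1, 1) and Δ = (12, -10, 8), so the interior equations h_(i-1)·M_(i-1) + 2(h_(i-1)+h_i)·M_i + h_i·M_(i+1) = 6(Δ_i − Δ_(i-1)) read
  1·M_0 + 4·M_1 + 1·M_2 = 6(Δ_1 - Δ_0) = -132
  1·M_1 + 4·M_2 + 1·M_3 = 6(Δ_2 - Δ_1) = 108
Natural end conditions: M_0 = M_3 = 0.
Hence M_0 = 0, M_1 = -212/5, M_2 = 188/5, M_3 = 0.
On [0, 1], with S_0(t) = a_0 + b_0·t + c_0·t² + d_0·t³: c_0 = M_0/2 = 0, d_0 = (M_1 - M_0)/(6h_0) = -106/15, b_0 = Δ_0 - h_0(2M_0 + M_1)/6 = 286/15.

-7.0667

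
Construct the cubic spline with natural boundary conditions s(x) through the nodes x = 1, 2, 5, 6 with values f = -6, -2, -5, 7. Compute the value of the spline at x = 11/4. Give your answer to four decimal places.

-3.0722

Write M_i for s''(x_i). With h_i = 1, 3, 1 and divided differences Δ_i = 4, -1, 12, the continuity of s' gives the tridiagonal system
  1·M_0 + 8·M_1 + 3·M_2 = 6(Δ_1 - Δ_0) = -30
  3·M_1 + 8·M_2 + 1·M_3 = 6(Δ_2 - Δ_1) = 78
Natural end conditions: M_0 = M_3 = 0.
Solving the tridiagonal system: M_0 = 0, M_1 = -474/55, M_2 = 714/55, M_3 = 0.
On [2, 5], s(x) = -2 + 62/55·(x - 2) - 237/55·(x - 2)² + 6/5·(x - 2)³.
With (x - 2) = 3/4: s(11/4) = -5407/1760.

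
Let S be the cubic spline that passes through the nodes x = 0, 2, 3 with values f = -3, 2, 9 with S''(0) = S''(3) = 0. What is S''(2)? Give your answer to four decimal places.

Write m_i for S''(x_i). With h_i = 2, 1 and divided differences Δ_i = 5/2, 7, the continuity of S' gives the tridiagonal system
  2·m_0 + 6·m_1 + 1·m_2 = 6(Δ_1 - Δ_0) = 27
Natural end conditions: m_0 = m_2 = 0.
Hence m_0 = 0, m_1 = 9/2, m_2 = 0.

4.5000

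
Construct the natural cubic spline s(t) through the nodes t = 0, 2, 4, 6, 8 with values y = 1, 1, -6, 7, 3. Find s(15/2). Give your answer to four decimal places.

5.4314

Let σ_i = s''(x_i). Step sizes h_i = 2, 2, 2, 2; slopes of the chords Δ_i = (y_(i+1) - y_i)/h_i = 0, -7/2, 13/2, -2.
  2·σ_0 + 8·σ_1 + 2·σ_2 = 6(Δ_1 - Δ_0) = -21
  2·σ_1 + 8·σ_2 + 2·σ_3 = 6(Δ_2 - Δ_1) = 60
  2·σ_2 + 8·σ_3 + 2·σ_4 = 6(Δ_3 - Δ_2) = -51
Natural end conditions: σ_0 = σ_4 = 0.
Solving: σ_0 = 0, σ_1 = -303/56, σ_2 = 78/7, σ_3 = -513/56, σ_4 = 0.
On [6, 8], s(t) = 7 + 115/28·(t - 6) - 513/112·(t - 6)² + 171/224·(t - 6)³.
With (t - 6) = 3/2: s(15/2) = 9733/1792.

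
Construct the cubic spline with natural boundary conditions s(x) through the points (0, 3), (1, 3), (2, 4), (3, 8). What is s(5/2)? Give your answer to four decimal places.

5.7250

Write M_i for s''(x_i). With h_i = 1, 1, 1 and divided differences Δ_i = 0, 1, 4, the continuity of s' gives the tridiagonal system
  1·M_0 + 4·M_1 + 1·M_2 = 6(Δ_1 - Δ_0) = 6
  1·M_1 + 4·M_2 + 1·M_3 = 6(Δ_2 - Δ_1) = 18
Natural end conditions: M_0 = M_3 = 0.
Solving the tridiagonal system: M_0 = 0, M_1 = 2/5, M_2 = 22/5, M_3 = 0.
On [2, 3], s(x) = 4 + 38/15·(x - 2) + 11/5·(x - 2)² - 11/15·(x - 2)³.
With (x - 2) = 1/2: s(5/2) = 229/40.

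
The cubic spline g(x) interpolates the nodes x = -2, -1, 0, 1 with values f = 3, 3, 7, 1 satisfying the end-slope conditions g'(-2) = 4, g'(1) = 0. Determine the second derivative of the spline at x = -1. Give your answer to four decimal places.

18.1333

Put M_i = g'' at the i-th knot. Here h = (1, 1, 1) and Δ = (0, 4, -6), so the interior equations h_(i-1)·M_(i-1) + 2(h_(i-1)+h_i)·M_i + h_i·M_(i+1) = 6(Δ_i − Δ_(i-1)) read
  1·M_0 + 4·M_1 + 1·M_2 = 6(Δ_1 - Δ_0) = 24
  1·M_1 + 4·M_2 + 1·M_3 = 6(Δ_2 - Δ_1) = -60
Clamped end conditions give two more equations: 2h_0·M_0 + h_0·M_1 = 6(Δ_0 - g'(-2)) = -24 and h_2·M_2 + 2h_2·M_3 = 6(g'(1) - Δ_2) = 36.
Solving the tridiagonal system: M_0 = -316/15, M_1 = 272/15, M_2 = -412/15, M_3 = 476/15.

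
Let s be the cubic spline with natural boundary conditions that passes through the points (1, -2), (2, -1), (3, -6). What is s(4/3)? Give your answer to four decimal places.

-1.2222

Let M_i = s''(x_i). Step sizes h_i = 1, 1; slopes of the chords Δ_i = (y_(i+1) - y_i)/h_i = 1, -5.
  1·M_0 + 4·M_1 + 1·M_2 = 6(Δ_1 - Δ_0) = -36
Natural end conditions: M_0 = M_2 = 0.
Forward elimination and back-substitution give M_0 = 0, M_1 = -9, M_2 = 0.
On [1, 2], s(t) = -2 + 5/2·(t - 1) + 0·(t - 1)² - 3/2·(t - 1)³.
With (t - 1) = 1/3: s(4/3) = -11/9.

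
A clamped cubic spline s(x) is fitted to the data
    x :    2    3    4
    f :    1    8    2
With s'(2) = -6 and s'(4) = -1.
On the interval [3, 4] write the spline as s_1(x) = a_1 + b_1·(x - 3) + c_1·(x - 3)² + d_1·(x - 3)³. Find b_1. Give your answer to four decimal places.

2.5000

Put M_i = s'' at the i-th knot. Here h = (1, 1) and Δ = (7, -6), so the interior equations h_(i-1)·M_(i-1) + 2(h_(i-1)+h_i)·M_i + h_i·M_(i+1) = 6(Δ_i − Δ_(i-1)) read
  1·M_0 + 4·M_1 + 1·M_2 = 6(Δ_1 - Δ_0) = -78
Clamped end conditions give two more equations: 2h_0·M_0 + h_0·M_1 = 6(Δ_0 - s'(2)) = 78 and h_1·M_1 + 2h_1·M_2 = 6(s'(4) - Δ_1) = 30.
Hence M_0 = 61, M_1 = -44, M_2 = 37.
On [3, 4], with s_1(x) = a_1 + b_1·(x - 3) + c_1·(x - 3)² + d_1·(x - 3)³: c_1 = M_1/2 = -22, d_1 = (M_2 - M_1)/(6h_1) = 27/2, b_1 = Δ_1 - h_1(2M_1 + M_2)/6 = 5/2.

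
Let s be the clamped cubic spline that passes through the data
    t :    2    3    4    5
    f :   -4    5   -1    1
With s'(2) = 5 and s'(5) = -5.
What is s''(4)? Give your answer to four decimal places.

Let m_i = s''(x_i). Step sizes h_i = 1, 1, 1; slopes of the chords Δ_i = (y_(i+1) - y_i)/h_i = 9, -6, 2.
  1·m_0 + 4·m_1 + 1·m_2 = 6(Δ_1 - Δ_0) = -90
  1·m_1 + 4·m_2 + 1·m_3 = 6(Δ_2 - Δ_1) = 48
Clamped end conditions give two more equations: 2h_0·m_0 + h_0·m_1 = 6(Δ_0 - s'(2)) = 24 and h_2·m_2 + 2h_2·m_3 = 6(s'(5) - Δ_2) = -42.
Solving: m_0 = 464/15, m_1 = -568/15, m_2 = 458/15, m_3 = -544/15.

30.5333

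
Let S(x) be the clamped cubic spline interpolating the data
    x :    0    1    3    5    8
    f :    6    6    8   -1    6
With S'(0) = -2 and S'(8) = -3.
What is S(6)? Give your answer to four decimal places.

Put m_i = S'' at the i-th knot. Here h = (1, 2, 2, 3) and Δ = (0, 1, -9/2, 7/3), so the interior equations h_(i-1)·m_(i-1) + 2(h_(i-1)+h_i)·m_i + h_i·m_(i+1) = 6(Δ_i − Δ_(i-1)) read
  1·m_0 + 6·m_1 + 2·m_2 = 6(Δ_1 - Δ_0) = 6
  2·m_1 + 8·m_2 + 2·m_3 = 6(Δ_2 - Δ_1) = -33
  2·m_2 + 10·m_3 + 3·m_4 = 6(Δ_3 - Δ_2) = 41
Clamped end conditions give two more equations: 2h_0·m_0 + h_0·m_1 = 6(Δ_0 - S'(0)) = 12 and h_3·m_3 + 2h_3·m_4 = 6(S'(8) - Δ_3) = -32.
Solving the tridiagonal system: m_0 = 1009/212, m_1 = 263/106, m_2 = -2893/424, m_3 = 881/106, m_4 = -6035/636.
On [5, 8], S(x) = -1 - 523/424·(x - 5) + 881/212·(x - 5)² - 11321/11448·(x - 5)³.
With (x - 5) = 1: S(6) = 2671/2862.

0.9333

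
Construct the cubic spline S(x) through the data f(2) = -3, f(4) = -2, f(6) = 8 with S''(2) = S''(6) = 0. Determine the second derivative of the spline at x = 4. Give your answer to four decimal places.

Put M_i = S'' at the i-th knot. Here h = (2, 2) and Δ = (1/2, 5), so the interior equations h_(i-1)·M_(i-1) + 2(h_(i-1)+h_i)·M_i + h_i·M_(i+1) = 6(Δ_i − Δ_(i-1)) read
  2·M_0 + 8·M_1 + 2·M_2 = 6(Δ_1 - Δ_0) = 27
Natural end conditions: M_0 = M_2 = 0.
Hence M_0 = 0, M_1 = 27/8, M_2 = 0.

3.3750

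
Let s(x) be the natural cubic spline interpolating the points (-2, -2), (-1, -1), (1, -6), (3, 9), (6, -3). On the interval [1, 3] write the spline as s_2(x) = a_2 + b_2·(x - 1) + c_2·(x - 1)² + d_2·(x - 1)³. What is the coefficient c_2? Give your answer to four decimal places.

5.8269

Write σ_i for s''(x_i). With h_i = 1, 2, 2, 3 and divided differences Δ_i = 1, -5/2, 15/2, -4, the continuity of s' gives the tridiagonal system
  1·σ_0 + 6·σ_1 + 2·σ_2 = 6(Δ_1 - Δ_0) = -21
  2·σ_1 + 8·σ_2 + 2·σ_3 = 6(Δ_2 - Δ_1) = 60
  2·σ_2 + 10·σ_3 + 3·σ_4 = 6(Δ_3 - Δ_2) = -69
Natural end conditions: σ_0 = σ_4 = 0.
Hence σ_0 = 0, σ_1 = -96/13, σ_2 = 303/26, σ_3 = -120/13, σ_4 = 0.
On [1, 3], with s_2(x) = a_2 + b_2·(x - 1) + c_2·(x - 1)² + d_2·(x - 1)³: c_2 = σ_2/2 = 303/52, d_2 = (σ_3 - σ_2)/(6h_2) = -181/104, b_2 = Δ_2 - h_2(2σ_2 + σ_3)/6 = 73/26.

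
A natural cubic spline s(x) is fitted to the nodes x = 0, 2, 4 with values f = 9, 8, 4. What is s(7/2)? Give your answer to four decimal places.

Let σ_i = s''(x_i). Step sizes h_i = 2, 2; slopes of the chords Δ_i = (y_(i+1) - y_i)/h_i = -1/2, -2.
  2·σ_0 + 8·σ_1 + 2·σ_2 = 6(Δ_1 - Δ_0) = -9
Natural end conditions: σ_0 = σ_2 = 0.
Solving: σ_0 = 0, σ_1 = -9/8, σ_2 = 0.
On [2, 4], s(x) = 8 - 5/4·(x - 2) - 9/16·(x - 2)² + 3/32·(x - 2)³.
With (x - 2) = 3/2: s(7/2) = 1325/256.

5.1758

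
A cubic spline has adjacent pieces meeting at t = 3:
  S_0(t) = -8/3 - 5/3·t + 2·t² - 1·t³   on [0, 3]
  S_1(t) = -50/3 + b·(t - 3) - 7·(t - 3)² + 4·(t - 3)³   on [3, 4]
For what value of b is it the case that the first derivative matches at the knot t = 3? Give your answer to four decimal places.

-16.6667

S_0'(t) = -5/3 + 4·t - 3·t², so S_0'(3) = -50/3. On the right, S_1'(3) = b, so b = -50/3.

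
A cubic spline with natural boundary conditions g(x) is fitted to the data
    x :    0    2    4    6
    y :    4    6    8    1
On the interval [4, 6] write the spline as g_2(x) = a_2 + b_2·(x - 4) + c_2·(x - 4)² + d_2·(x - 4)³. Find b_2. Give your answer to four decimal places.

With M_i denoting the second derivative at x_i, h_i = 2, 2, 2, and Δ_i = (y_(i+1) − y_i)/h_i = 1, 1, -7/2:
  2·M_0 + 8·M_1 + 2·M_2 = 6(Δ_1 - Δ_0) = 0
  2·M_1 + 8·M_2 + 2·M_3 = 6(Δ_2 - Δ_1) = -27
Natural end conditions: M_0 = M_3 = 0.
Forward elimination and back-substitution give M_0 = 0, M_1 = 9/10, M_2 = -18/5, M_3 = 0.
On [4, 6], with g_2(x) = a_2 + b_2·(x - 4) + c_2·(x - 4)² + d_2·(x - 4)³: c_2 = M_2/2 = -9/5, d_2 = (M_3 - M_2)/(6h_2) = 3/10, b_2 = Δ_2 - h_2(2M_2 + M_3)/6 = -11/10.

-1.1000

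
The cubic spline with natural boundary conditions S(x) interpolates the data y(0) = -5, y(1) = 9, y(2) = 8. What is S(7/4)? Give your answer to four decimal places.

9.1289

Put m_i = S'' at the i-th knot. Here h = (1, 1) and Δ = (14, -1), so the interior equations h_(i-1)·m_(i-1) + 2(h_(i-1)+h_i)·m_i + h_i·m_(i+1) = 6(Δ_i − Δ_(i-1)) read
  1·m_0 + 4·m_1 + 1·m_2 = 6(Δ_1 - Δ_0) = -90
Natural end conditions: m_0 = m_2 = 0.
Solving the tridiagonal system: m_0 = 0, m_1 = -45/2, m_2 = 0.
On [1, 2], S(x) = 9 + 13/2·(x - 1) - 45/4·(x - 1)² + 15/4·(x - 1)³.
With (x - 1) = 3/4: S(7/4) = 2337/256.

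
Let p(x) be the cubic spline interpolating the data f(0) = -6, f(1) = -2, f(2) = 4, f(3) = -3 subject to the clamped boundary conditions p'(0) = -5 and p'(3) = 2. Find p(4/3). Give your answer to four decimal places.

1.2593

Write m_i for p''(x_i). With h_i = 1, 1, 1 and divided differences Δ_i = 4, 6, -7, the continuity of p' gives the tridiagonal system
  1·m_0 + 4·m_1 + 1·m_2 = 6(Δ_1 - Δ_0) = 12
  1·m_1 + 4·m_2 + 1·m_3 = 6(Δ_2 - Δ_1) = -78
Clamped end conditions give two more equations: 2h_0·m_0 + h_0·m_1 = 6(Δ_0 - p'(0)) = 54 and h_2·m_2 + 2h_2·m_3 = 6(p'(3) - Δ_2) = 54.
Solving the tridiagonal system: m_0 = 74/3, m_1 = 14/3, m_2 = -94/3, m_3 = 128/3.
On [1, 2], p(x) = -2 + 29/3·(x - 1) + 7/3·(x - 1)² - 6·(x - 1)³.
With (x - 1) = 1/3: p(4/3) = 34/27.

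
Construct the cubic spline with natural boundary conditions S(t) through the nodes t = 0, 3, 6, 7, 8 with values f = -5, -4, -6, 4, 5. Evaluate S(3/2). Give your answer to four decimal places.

-2.6317

With σ_i denoting the second derivative at x_i, h_i = 3, 3, 1, 1, and Δ_i = (y_(i+1) − y_i)/h_i = 1/3, -2/3, 10, 1:
  3·σ_0 + 12·σ_1 + 3·σ_2 = 6(Δ_1 - Δ_0) = -6
  3·σ_1 + 8·σ_2 + 1·σ_3 = 6(Δ_2 - Δ_1) = 64
  1·σ_2 + 4·σ_3 + 1·σ_4 = 6(Δ_3 - Δ_2) = -54
Natural end conditions: σ_0 = σ_4 = 0.
Hence σ_0 = 0, σ_1 = -93/28, σ_2 = 79/7, σ_3 = -457/28, σ_4 = 0.
On [0, 3], S(t) = -5 + 335/168·t + 0·t² - 31/168·t³.
With t = 3/2: S(3/2) = -1179/448.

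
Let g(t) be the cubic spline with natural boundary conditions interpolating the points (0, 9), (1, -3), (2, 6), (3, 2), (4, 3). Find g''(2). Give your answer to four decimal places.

-33.4286

Put σ_i = g'' at the i-th knot. Here h = (1, 1, 1, 1) and Δ = (-12, 9, -4, 1), so the interior equations h_(i-1)·σ_(i-1) + 2(h_(i-1)+h_i)·σ_i + h_i·σ_(i+1) = 6(Δ_i − Δ_(i-1)) read
  1·σ_0 + 4·σ_1 + 1·σ_2 = 6(Δ_1 - Δ_0) = 126
  1·σ_1 + 4·σ_2 + 1·σ_3 = 6(Δ_2 - Δ_1) = -78
  1·σ_2 + 4·σ_3 + 1·σ_4 = 6(Δ_3 - Δ_2) = 30
Natural end conditions: σ_0 = σ_4 = 0.
Hence σ_0 = 0, σ_1 = 279/7, σ_2 = -234/7, σ_3 = 111/7, σ_4 = 0.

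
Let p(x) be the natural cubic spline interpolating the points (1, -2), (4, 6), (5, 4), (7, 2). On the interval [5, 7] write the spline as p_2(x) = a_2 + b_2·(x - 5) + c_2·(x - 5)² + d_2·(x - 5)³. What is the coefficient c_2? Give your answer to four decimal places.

Let σ_i = p''(x_i). Step sizes h_i = 3, 1, 2; slopes of the chords Δ_i = (y_(i+1) - y_i)/h_i = 8/3, -2, -1.
  3·σ_0 + 8·σ_1 + 1·σ_2 = 6(Δ_1 - Δ_0) = -28
  1·σ_1 + 6·σ_2 + 2·σ_3 = 6(Δ_2 - Δ_1) = 6
Natural end conditions: σ_0 = σ_3 = 0.
Solving the tridiagonal system: σ_0 = 0, σ_1 = -174/47, σ_2 = 76/47, σ_3 = 0.
On [5, 7], with p_2(x) = a_2 + b_2·(x - 5) + c_2·(x - 5)² + d_2·(x - 5)³: c_2 = σ_2/2 = 38/47, d_2 = (σ_3 - σ_2)/(6h_2) = -19/141, b_2 = Δ_2 - h_2(2σ_2 + σ_3)/6 = -293/141.

0.8085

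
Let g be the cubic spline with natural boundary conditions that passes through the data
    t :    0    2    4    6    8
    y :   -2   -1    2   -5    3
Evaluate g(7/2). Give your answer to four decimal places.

2.2302

Write M_i for g''(x_i). With h_i = 2, 2, 2, 2 and divided differences Δ_i = 1/2, 3/2, -7/2, 4, the continuity of g' gives the tridiagonal system
  2·M_0 + 8·M_1 + 2·M_2 = 6(Δ_1 - Δ_0) = 6
  2·M_1 + 8·M_2 + 2·M_3 = 6(Δ_2 - Δ_1) = -30
  2·M_2 + 8·M_3 + 2·M_4 = 6(Δ_3 - Δ_2) = 45
Natural end conditions: M_0 = M_4 = 0.
Solving: M_0 = 0, M_1 = 255/112, M_2 = -171/28, M_3 = 801/112, M_4 = 0.
On [2, 4], g(t) = -1 + 113/56·(t - 2) + 255/224·(t - 2)² - 313/448·(t - 2)³.
With (t - 2) = 3/2: g(7/2) = 7993/3584.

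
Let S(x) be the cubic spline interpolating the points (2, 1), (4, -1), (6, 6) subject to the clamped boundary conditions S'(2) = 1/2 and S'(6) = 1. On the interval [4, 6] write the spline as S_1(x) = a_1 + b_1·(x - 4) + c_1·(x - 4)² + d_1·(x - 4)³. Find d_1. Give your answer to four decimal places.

-1.1250

Write M_i for S''(x_i). With h_i = 2, 2 and divided differences Δ_i = -1, 7/2, the continuity of S' gives the tridiagonal system
  2·M_0 + 8·M_1 + 2·M_2 = 6(Δ_1 - Δ_0) = 27
Clamped end conditions give two more equations: 2h_0·M_0 + h_0·M_1 = 6(Δ_0 - S'(2)) = -9 and h_1·M_1 + 2h_1·M_2 = 6(S'(6) - Δ_1) = -15.
Hence M_0 = -11/2, M_1 = 13/2, M_2 = -7.
On [4, 6], with S_1(x) = a_1 + b_1·(x - 4) + c_1·(x - 4)² + d_1·(x - 4)³: c_1 = M_1/2 = 13/4, d_1 = (M_2 - M_1)/(6h_1) = -9/8, b_1 = Δ_1 - h_1(2M_1 + M_2)/6 = 3/2.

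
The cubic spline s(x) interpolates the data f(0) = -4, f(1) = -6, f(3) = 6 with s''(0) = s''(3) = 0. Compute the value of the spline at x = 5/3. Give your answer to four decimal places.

Let σ_i = s''(x_i). Step sizes h_i = 1, 2; slopes of the chords Δ_i = (y_(i+1) - y_i)/h_i = -2, 6.
  1·σ_0 + 6·σ_1 + 2·σ_2 = 6(Δ_1 - Δ_0) = 48
Natural end conditions: σ_0 = σ_2 = 0.
Solving the tridiagonal system: σ_0 = 0, σ_1 = 8, σ_2 = 0.
On [1, 3], s(x) = -6 + 2/3·(x - 1) + 4·(x - 1)² - 2/3·(x - 1)³.
With (x - 1) = 2/3: s(5/3) = -322/81.

-3.9753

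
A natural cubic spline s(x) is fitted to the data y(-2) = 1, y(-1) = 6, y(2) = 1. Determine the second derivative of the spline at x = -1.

With σ_i denoting the second derivative at x_i, h_i = 1, 3, and Δ_i = (y_(i+1) − y_i)/h_i = 5, -5/3:
  1·σ_0 + 8·σ_1 + 3·σ_2 = 6(Δ_1 - Δ_0) = -40
Natural end conditions: σ_0 = σ_2 = 0.
Forward elimination and back-substitution give σ_0 = 0, σ_1 = -5, σ_2 = 0.

-5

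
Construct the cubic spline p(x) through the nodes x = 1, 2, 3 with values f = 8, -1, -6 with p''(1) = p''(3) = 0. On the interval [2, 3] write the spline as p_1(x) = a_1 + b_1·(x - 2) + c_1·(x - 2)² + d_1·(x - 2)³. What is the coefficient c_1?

With M_i denoting the second derivative at x_i, h_i = 1, 1, and Δ_i = (y_(i+1) − y_i)/h_i = -9, -5:
  1·M_0 + 4·M_1 + 1·M_2 = 6(Δ_1 - Δ_0) = 24
Natural end conditions: M_0 = M_2 = 0.
Solving: M_0 = 0, M_1 = 6, M_2 = 0.
On [2, 3], with p_1(x) = a_1 + b_1·(x - 2) + c_1·(x - 2)² + d_1·(x - 2)³: c_1 = M_1/2 = 3, d_1 = (M_2 - M_1)/(6h_1) = -1, b_1 = Δ_1 - h_1(2M_1 + M_2)/6 = -7.

3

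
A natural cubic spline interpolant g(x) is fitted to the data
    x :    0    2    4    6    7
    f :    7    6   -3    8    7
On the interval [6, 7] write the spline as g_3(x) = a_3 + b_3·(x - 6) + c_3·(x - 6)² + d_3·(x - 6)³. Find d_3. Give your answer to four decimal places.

Let m_i = g''(x_i). Step sizes h_i = 2, 2, 2, 1; slopes of the chords Δ_i = (y_(i+1) - y_i)/h_i = -1/2, -9/2, 11/2, -1.
  2·m_0 + 8·m_1 + 2·m_2 = 6(Δ_1 - Δ_0) = -24
  2·m_1 + 8·m_2 + 2·m_3 = 6(Δ_2 - Δ_1) = 60
  2·m_2 + 6·m_3 + 1·m_4 = 6(Δ_3 - Δ_2) = -39
Natural end conditions: m_0 = m_4 = 0.
Forward elimination and back-substitution give m_0 = 0, m_1 = -483/82, m_2 = 474/41, m_3 = -849/82, m_4 = 0.
On [6, 7], with g_3(x) = a_3 + b_3·(x - 6) + c_3·(x - 6)² + d_3·(x - 6)³: c_3 = m_3/2 = -849/164, d_3 = (m_4 - m_3)/(6h_3) = 283/164, b_3 = Δ_3 - h_3(2m_3 + m_4)/6 = 201/82.

1.7256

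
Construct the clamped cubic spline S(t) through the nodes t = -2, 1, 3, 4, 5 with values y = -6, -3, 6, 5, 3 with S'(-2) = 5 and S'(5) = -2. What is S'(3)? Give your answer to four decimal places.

1.4135

Put M_i = S'' at the i-th knot. Here h = (3, 2, 1, 1) and Δ = (1, 9/2, -1, -2), so the interior equations h_(i-1)·M_(i-1) + 2(h_(i-1)+h_i)·M_i + h_i·M_(i+1) = 6(Δ_i − Δ_(i-1)) read
  3·M_0 + 10·M_1 + 2·M_2 = 6(Δ_1 - Δ_0) = 21
  2·M_1 + 6·M_2 + 1·M_3 = 6(Δ_2 - Δ_1) = -33
  1·M_2 + 4·M_3 + 1·M_4 = 6(Δ_3 - Δ_2) = -6
Clamped end conditions give two more equations: 2h_0·M_0 + h_0·M_1 = 6(Δ_0 - S'(-2)) = -24 and h_3·M_3 + 2h_3·M_4 = 6(S'(5) - Δ_3) = 0.
Solving: M_0 = -709/104, M_1 = 293/52, M_2 = -1549/208, M_3 = 43/104, M_4 = -43/208.
On [3, 4], S'(t) = b_2 + 2c_2·(t - 3) + 3d_2·(t - 3)² with b_2 = Δ_2 - h_2(2M_2 + M_3)/6 = 147/104, c_2 = M_2/2 = -1549/416, d_2 = (M_3 - M_2)/(6h_2) = 545/416. So S'(3) = 147/104.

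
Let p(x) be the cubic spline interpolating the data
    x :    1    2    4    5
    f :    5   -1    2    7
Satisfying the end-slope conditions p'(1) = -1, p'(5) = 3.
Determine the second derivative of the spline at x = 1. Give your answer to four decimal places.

-20.2571

Put M_i = p'' at the i-th knot. Here h = (1, 2, 1) and Δ = (-6, 3/2, 5), so the interior equations h_(i-1)·M_(i-1) + 2(h_(i-1)+h_i)·M_i + h_i·M_(i+1) = 6(Δ_i − Δ_(i-1)) read
  1·M_0 + 6·M_1 + 2·M_2 = 6(Δ_1 - Δ_0) = 45
  2·M_1 + 6·M_2 + 1·M_3 = 6(Δ_2 - Δ_1) = 21
Clamped end conditions give two more equations: 2h_0·M_0 + h_0·M_1 = 6(Δ_0 - p'(1)) = -30 and h_2·M_2 + 2h_2·M_3 = 6(p'(5) - Δ_2) = -12.
Hence M_0 = -709/35, M_1 = 368/35, M_2 = 38/35, M_3 = -229/35.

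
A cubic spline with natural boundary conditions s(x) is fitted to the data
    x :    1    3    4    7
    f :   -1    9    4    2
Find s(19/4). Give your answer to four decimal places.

1.2380

Let m_i = s''(x_i). Step sizes h_i = 2, 1, 3; slopes of the chords Δ_i = (y_(i+1) - y_i)/h_i = 5, -5, -2/3.
  2·m_0 + 6·m_1 + 1·m_2 = 6(Δ_1 - Δ_0) = -60
  1·m_1 + 8·m_2 + 3·m_3 = 6(Δ_2 - Δ_1) = 26
Natural end conditions: m_0 = m_3 = 0.
Solving: m_0 = 0, m_1 = -506/47, m_2 = 216/47, m_3 = 0.
On [4, 7], s(x) = 4 - 742/141·(x - 4) + 108/47·(x - 4)² - 12/47·(x - 4)³.
With (x - 4) = 3/4: s(19/4) = 931/752.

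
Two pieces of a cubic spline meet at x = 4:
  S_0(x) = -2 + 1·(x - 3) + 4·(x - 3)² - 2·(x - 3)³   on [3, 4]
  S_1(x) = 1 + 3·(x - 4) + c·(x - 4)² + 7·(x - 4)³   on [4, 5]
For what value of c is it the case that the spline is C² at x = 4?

-2

S_0''(x) = 8 - 12·(x - 3), so S_0''(4) = -4. On the right, S_1''(4) = 2c, so c = -2.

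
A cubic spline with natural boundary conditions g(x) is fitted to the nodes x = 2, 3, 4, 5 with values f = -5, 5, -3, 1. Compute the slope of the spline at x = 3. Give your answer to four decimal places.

-1.2000

Put σ_i = g'' at the i-th knot. Here h = (1, 1, 1) and Δ = (10, -8, 4), so the interior equations h_(i-1)·σ_(i-1) + 2(h_(i-1)+h_i)·σ_i + h_i·σ_(i+1) = 6(Δ_i − Δ_(i-1)) read
  1·σ_0 + 4·σ_1 + 1·σ_2 = 6(Δ_1 - Δ_0) = -108
  1·σ_1 + 4·σ_2 + 1·σ_3 = 6(Δ_2 - Δ_1) = 72
Natural end conditions: σ_0 = σ_3 = 0.
Hence σ_0 = 0, σ_1 = -168/5, σ_2 = 132/5, σ_3 = 0.
On [3, 4], g'(x) = b_1 + 2c_1·(x - 3) + 3d_1·(x - 3)² with b_1 = Δ_1 - h_1(2σ_1 + σ_2)/6 = -6/5, c_1 = σ_1/2 = -84/5, d_1 = (σ_2 - σ_1)/(6h_1) = 10. So g'(3) = -6/5.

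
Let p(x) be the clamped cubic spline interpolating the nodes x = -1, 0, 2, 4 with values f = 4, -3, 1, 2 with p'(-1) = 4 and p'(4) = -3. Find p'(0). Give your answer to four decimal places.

-8.1087

Put M_i = p'' at the i-th knot. Here h = (1, 2, 2) and Δ = (-7, 2, 1/2), so the interior equations h_(i-1)·M_(i-1) + 2(h_(i-1)+h_i)·M_i + h_i·M_(i+1) = 6(Δ_i − Δ_(i-1)) read
  1·M_0 + 6·M_1 + 2·M_2 = 6(Δ_1 - Δ_0) = 54
  2·M_1 + 8·M_2 + 2·M_3 = 6(Δ_2 - Δ_1) = -9
Clamped end conditions give two more equations: 2h_0·M_0 + h_0·M_1 = 6(Δ_0 - p'(-1)) = -66 and h_2·M_2 + 2h_2·M_3 = 6(p'(4) - Δ_2) = -21.
Hence M_0 = -961/23, M_1 = 404/23, M_2 = -221/46, M_3 = -131/46.
On [0, 2], p'(x) = b_1 + 2c_1·x + 3d_1·x² with b_1 = Δ_1 - h_1(2M_1 + M_2)/6 = -373/46, c_1 = M_1/2 = 202/23, d_1 = (M_2 - M_1)/(6h_1) = -343/184. So p'(0) = -373/46.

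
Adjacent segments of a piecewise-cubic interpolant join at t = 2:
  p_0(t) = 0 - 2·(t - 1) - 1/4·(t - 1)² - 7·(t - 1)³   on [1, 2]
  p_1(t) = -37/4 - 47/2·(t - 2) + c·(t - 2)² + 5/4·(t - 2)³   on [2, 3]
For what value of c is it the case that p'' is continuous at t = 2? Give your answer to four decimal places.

-21.2500

p_0''(t) = -1/2 - 42·(t - 1), so p_0''(2) = -85/2. On the right, p_1''(2) = 2c, so c = -85/4.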